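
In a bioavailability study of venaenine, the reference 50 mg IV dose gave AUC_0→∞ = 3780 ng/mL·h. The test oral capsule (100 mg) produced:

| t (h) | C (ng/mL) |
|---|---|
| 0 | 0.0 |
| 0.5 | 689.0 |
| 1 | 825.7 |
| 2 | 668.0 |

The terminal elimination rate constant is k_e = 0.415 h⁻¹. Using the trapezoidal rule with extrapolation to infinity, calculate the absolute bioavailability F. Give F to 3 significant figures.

F = 0.385

Trapezoidal AUC_0→2 (oral capsule):
  [0→0.5]: (0.0+689.0)/2 × 0.5 = 172.25
  [0.5→1]: (689.0+825.7)/2 × 0.5 = 378.675
  [1→2]: (825.7+668.0)/2 × 1 = 746.85
  Sum = 1297.775 ng/mL·h
Tail: C_last/k_e = 668.0/0.415 = 1609.639
AUC_0→∞ (oral capsule) = 1297.775 + 1609.639 = 2907.414 ng/mL·h
F = (AUC_ev/D_ev)/(AUC_iv/D_iv) = (2907.414/100)/(3780/50) = 29.07414/75.6 = 0.3846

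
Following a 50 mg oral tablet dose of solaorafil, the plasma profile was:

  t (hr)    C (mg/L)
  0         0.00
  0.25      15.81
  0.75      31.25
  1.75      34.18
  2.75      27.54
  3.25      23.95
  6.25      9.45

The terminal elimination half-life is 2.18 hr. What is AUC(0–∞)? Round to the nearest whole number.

AUC = 170 mg/L·hr

Trapezoidal AUC_0→6.25:
  [0→0.25]: (0.00+15.81)/2 × 0.25 = 1.97625
  [0.25→0.75]: (15.81+31.25)/2 × 0.5 = 11.765
  [0.75→1.75]: (31.25+34.18)/2 × 1 = 32.715
  [1.75→2.75]: (34.18+27.54)/2 × 1 = 30.86
  [2.75→3.25]: (27.54+23.95)/2 × 0.5 = 12.8725
  [3.25→6.25]: (23.95+9.45)/2 × 3 = 50.1
  Sum = 140.28875 mg/L·hr
k_e = ln2 / t½ = 0.693147 / 2.18 = 0.3180 hr^-1
Extrapolated tail: C_last / k_e = 9.45 / 0.318 = 29.717
AUC_0→∞ = 140.28875 + 29.717 = 170.00575 mg/L·hr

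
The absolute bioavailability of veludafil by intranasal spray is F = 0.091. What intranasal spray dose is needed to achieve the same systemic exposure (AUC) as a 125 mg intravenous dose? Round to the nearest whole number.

D_intranasal = 1374 mg

For equal systemic exposure: F × D_ev = D_iv
D_ev = D_iv / F = 125 / 0.091 = 1373.63 mg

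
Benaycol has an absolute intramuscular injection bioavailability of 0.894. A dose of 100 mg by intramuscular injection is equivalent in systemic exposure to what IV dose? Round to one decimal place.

D_iv = 89.4 mg

Systemic exposure from an extravascular dose = F × D_ev, so the equivalent IV dose is F × D_ev.
D_iv = F × D_ev = 0.894 × 100 = 89.4 mg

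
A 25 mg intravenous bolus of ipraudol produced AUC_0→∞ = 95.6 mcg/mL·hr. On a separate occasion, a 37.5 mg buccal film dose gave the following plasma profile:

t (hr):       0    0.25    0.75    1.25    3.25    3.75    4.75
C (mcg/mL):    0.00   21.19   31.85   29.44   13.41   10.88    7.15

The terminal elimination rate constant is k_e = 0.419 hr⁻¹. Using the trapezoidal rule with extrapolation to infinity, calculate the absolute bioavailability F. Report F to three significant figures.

F = 0.741

Trapezoidal AUC_0→4.75 (buccal film):
  [0→0.25]: (0.00+21.19)/2 × 0.25 = 2.64875
  [0.25→0.75]: (21.19+31.85)/2 × 0.5 = 13.26
  [0.75→1.25]: (31.85+29.44)/2 × 0.5 = 15.3225
  [1.25→3.25]: (29.44+13.41)/2 × 2 = 42.85
  [3.25→3.75]: (13.41+10.88)/2 × 0.5 = 6.0725
  [3.75→4.75]: (10.88+7.15)/2 × 1 = 9.015
  Sum = 89.16875 mcg/mL·hr
Tail: C_last/k_e = 7.15/0.419 = 17.064
AUC_0→∞ (buccal film) = 89.16875 + 17.064 = 106.23275 mcg/mL·hr
F = (AUC_ev/D_ev)/(AUC_iv/D_iv) = (106.23275/37.5)/(95.6/25) = 2.83287/3.824 = 0.7408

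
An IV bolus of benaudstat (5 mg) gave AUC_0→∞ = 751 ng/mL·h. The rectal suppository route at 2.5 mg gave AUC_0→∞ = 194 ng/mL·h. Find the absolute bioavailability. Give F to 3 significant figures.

F = (AUC_ev / D_ev) / (AUC_iv / D_iv)
  = (194/2.5) / (751/5)
  = 77.6 / 150.2 = 0.5166

F = 0.517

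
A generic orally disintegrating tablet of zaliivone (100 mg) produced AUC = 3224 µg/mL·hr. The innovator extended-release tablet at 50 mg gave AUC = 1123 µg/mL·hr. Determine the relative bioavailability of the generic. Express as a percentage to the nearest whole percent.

F_rel = (AUC_test/D_test) / (AUC_ref/D_ref)
      = (3224/100) / (1123/50)
      = 32.24 / 22.46 = 1.4354 = 143.54%

F_rel = 144%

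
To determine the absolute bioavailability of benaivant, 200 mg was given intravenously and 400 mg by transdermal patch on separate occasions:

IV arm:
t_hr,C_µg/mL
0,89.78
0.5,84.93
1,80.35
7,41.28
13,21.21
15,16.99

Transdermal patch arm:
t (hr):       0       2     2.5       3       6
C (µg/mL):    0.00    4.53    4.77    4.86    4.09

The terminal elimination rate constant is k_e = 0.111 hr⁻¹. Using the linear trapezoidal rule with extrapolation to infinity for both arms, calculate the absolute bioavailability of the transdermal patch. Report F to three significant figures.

Trapezoidal AUC_0→15 (IV):
  [0→0.5]: (89.78+84.93)/2 × 0.5 = 43.6775
  [0.5→1]: (84.93+80.35)/2 × 0.5 = 41.32
  [1→7]: (80.35+41.28)/2 × 6 = 364.89
  [7→13]: (41.28+21.21)/2 × 6 = 187.47
  [13→15]: (21.21+16.99)/2 × 2 = 38.2
  Sum = 675.5575 µg/mL·hr
IV tail: 16.99/0.111 = 153.063; AUC_iv,0→∞ = 675.5575 + 153.063 = 828.6205 µg/mL·hr
Trapezoidal AUC_0→6 (transdermal patch):
  [0→2]: (0.00+4.53)/2 × 2 = 4.53
  [2→2.5]: (4.53+4.77)/2 × 0.5 = 2.325
  [2.5→3]: (4.77+4.86)/2 × 0.5 = 2.4075
  [3→6]: (4.86+4.09)/2 × 3 = 13.425
  Sum = 22.6875 µg/mL·hr
transdermal patch tail: 4.09/0.111 = 36.847; AUC_ev,0→∞ = 22.6875 + 36.847 = 59.5345 µg/mL·hr
F = (AUC_ev/D_ev)/(AUC_iv/D_iv) = (59.5345/400)/(828.6205/200) = 0.14883625/4.1431025 = 0.0359

F = 0.0359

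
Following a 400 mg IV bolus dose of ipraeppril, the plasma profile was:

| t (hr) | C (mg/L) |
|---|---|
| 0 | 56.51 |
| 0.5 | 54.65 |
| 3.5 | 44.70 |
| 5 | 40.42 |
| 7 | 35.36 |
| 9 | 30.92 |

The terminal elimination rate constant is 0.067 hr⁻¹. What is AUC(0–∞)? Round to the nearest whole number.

Trapezoidal AUC_0→9:
  [0→0.5]: (56.51+54.65)/2 × 0.5 = 27.79
  [0.5→3.5]: (54.65+44.70)/2 × 3 = 149.025
  [3.5→5]: (44.70+40.42)/2 × 1.5 = 63.84
  [5→7]: (40.42+35.36)/2 × 2 = 75.78
  [7→9]: (35.36+30.92)/2 × 2 = 66.28
  Sum = 382.715 mg/L·hr
Extrapolated tail: C_last / k_e = 30.92 / 0.067 = 461.493
AUC_0→∞ = 382.715 + 461.493 = 844.208 mg/L·hr

AUC = 844 mg/L·hr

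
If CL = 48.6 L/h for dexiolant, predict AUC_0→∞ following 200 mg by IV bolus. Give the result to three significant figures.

AUC = 4.12 mg/L·h

AUC_0→∞ = Dose_iv / CL
        = 200 / 48.6 = 4.11523 mg/L·h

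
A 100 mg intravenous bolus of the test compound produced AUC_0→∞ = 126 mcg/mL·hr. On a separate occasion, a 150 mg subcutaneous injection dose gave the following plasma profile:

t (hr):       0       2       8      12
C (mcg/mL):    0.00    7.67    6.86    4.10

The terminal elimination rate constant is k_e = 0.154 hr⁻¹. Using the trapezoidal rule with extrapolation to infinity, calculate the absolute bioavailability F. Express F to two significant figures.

Trapezoidal AUC_0→12 (subcutaneous injection):
  [0→2]: (0.00+7.67)/2 × 2 = 7.67
  [2→8]: (7.67+6.86)/2 × 6 = 43.59
  [8→12]: (6.86+4.10)/2 × 4 = 21.92
  Sum = 73.18 mcg/mL·hr
Tail: C_last/k_e = 4.10/0.154 = 26.623
AUC_0→∞ (subcutaneous injection) = 73.18 + 26.623 = 99.803 mcg/mL·hr
F = (AUC_ev/D_ev)/(AUC_iv/D_iv) = (99.803/150)/(126/100) = 0.665353/1.26 = 0.5281

F = 0.53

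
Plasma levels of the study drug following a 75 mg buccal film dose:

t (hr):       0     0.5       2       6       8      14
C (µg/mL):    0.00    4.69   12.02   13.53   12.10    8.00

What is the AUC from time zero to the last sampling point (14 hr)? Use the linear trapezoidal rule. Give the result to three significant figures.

Trapezoidal AUC_0→14:
  [0→0.5]: (0.00+4.69)/2 × 0.5 = 1.1725
  [0.5→2]: (4.69+12.02)/2 × 1.5 = 12.5325
  [2→6]: (12.02+13.53)/2 × 4 = 51.1
  [6→8]: (13.53+12.10)/2 × 2 = 25.63
  [8→14]: (12.10+8.00)/2 × 6 = 60.3
  Sum = 150.735 µg/mL·hr

AUC = 151 µg/mL·hr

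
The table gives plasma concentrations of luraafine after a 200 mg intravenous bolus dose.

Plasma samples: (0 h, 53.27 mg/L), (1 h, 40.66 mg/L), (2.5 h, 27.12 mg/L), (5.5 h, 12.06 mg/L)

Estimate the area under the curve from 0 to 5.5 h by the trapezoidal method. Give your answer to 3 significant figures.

AUC = 157 mg/L·h

Trapezoidal AUC_0→5.5:
  [0→1]: (53.27+40.66)/2 × 1 = 46.965
  [1→2.5]: (40.66+27.12)/2 × 1.5 = 50.835
  [2.5→5.5]: (27.12+12.06)/2 × 3 = 58.77
  Sum = 156.57 mg/L·h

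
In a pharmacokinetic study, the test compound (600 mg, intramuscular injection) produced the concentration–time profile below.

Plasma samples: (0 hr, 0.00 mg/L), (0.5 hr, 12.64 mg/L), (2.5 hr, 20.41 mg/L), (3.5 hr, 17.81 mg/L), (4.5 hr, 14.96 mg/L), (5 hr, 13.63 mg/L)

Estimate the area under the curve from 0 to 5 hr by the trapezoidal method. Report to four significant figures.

AUC = 78.85 mg/L·hr

Trapezoidal AUC_0→5:
  [0→0.5]: (0.00+12.64)/2 × 0.5 = 3.16
  [0.5→2.5]: (12.64+20.41)/2 × 2 = 33.05
  [2.5→3.5]: (20.41+17.81)/2 × 1 = 19.11
  [3.5→4.5]: (17.81+14.96)/2 × 1 = 16.385
  [4.5→5]: (14.96+13.63)/2 × 0.5 = 7.1475
  Sum = 78.8525 mg/L·hr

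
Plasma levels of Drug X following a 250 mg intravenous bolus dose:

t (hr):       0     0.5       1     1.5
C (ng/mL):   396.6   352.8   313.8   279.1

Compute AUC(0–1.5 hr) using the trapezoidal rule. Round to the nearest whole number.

AUC = 502 ng/mL·hr

Trapezoidal AUC_0→1.5:
  [0→0.5]: (396.6+352.8)/2 × 0.5 = 187.35
  [0.5→1]: (352.8+313.8)/2 × 0.5 = 166.65
  [1→1.5]: (313.8+279.1)/2 × 0.5 = 148.225
  Sum = 502.225 ng/mL·hr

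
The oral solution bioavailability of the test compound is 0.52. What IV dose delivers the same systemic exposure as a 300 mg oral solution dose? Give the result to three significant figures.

D_iv = 156 mg

Systemic exposure from an extravascular dose = F × D_ev, so the equivalent IV dose is F × D_ev.
D_iv = F × D_ev = 0.52 × 300 = 156 mg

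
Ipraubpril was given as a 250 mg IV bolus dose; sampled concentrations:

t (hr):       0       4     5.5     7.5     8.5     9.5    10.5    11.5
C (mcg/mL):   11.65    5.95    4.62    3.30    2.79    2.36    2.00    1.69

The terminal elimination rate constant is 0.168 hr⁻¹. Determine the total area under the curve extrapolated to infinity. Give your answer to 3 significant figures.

Trapezoidal AUC_0→11.5:
  [0→4]: (11.65+5.95)/2 × 4 = 35.2
  [4→5.5]: (5.95+4.62)/2 × 1.5 = 7.9275
  [5.5→7.5]: (4.62+3.30)/2 × 2 = 7.92
  [7.5→8.5]: (3.30+2.79)/2 × 1 = 3.045
  [8.5→9.5]: (2.79+2.36)/2 × 1 = 2.575
  [9.5→10.5]: (2.36+2.00)/2 × 1 = 2.18
  [10.5→11.5]: (2.00+1.69)/2 × 1 = 1.845
  Sum = 60.6925 mcg/mL·hr
Extrapolated tail: C_last / k_e = 1.69 / 0.168 = 10.060
AUC_0→∞ = 60.6925 + 10.060 = 70.7525 mcg/mL·hr

AUC = 70.8 mcg/mL·hr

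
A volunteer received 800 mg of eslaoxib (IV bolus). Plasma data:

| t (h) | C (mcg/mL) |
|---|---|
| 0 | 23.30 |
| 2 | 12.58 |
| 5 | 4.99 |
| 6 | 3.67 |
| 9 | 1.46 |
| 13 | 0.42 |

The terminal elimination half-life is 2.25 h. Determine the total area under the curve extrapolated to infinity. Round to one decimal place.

AUC = 79.4 mcg/mL·h

Trapezoidal AUC_0→13:
  [0→2]: (23.30+12.58)/2 × 2 = 35.88
  [2→5]: (12.58+4.99)/2 × 3 = 26.355
  [5→6]: (4.99+3.67)/2 × 1 = 4.33
  [6→9]: (3.67+1.46)/2 × 3 = 7.695
  [9→13]: (1.46+0.42)/2 × 4 = 3.76
  Sum = 78.02 mcg/mL·h
k_e = ln2 / t½ = 0.693147 / 2.25 = 0.3081 h^-1
Extrapolated tail: C_last / k_e = 0.42 / 0.3081 = 1.363
AUC_0→∞ = 78.02 + 1.363 = 79.383 mcg/mL·h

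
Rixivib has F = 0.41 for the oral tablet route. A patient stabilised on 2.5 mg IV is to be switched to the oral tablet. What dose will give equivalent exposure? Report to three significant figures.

For equal systemic exposure: F × D_ev = D_iv
D_ev = D_iv / F = 2.5 / 0.41 = 6.09756 mg

D_oral = 6.10 mg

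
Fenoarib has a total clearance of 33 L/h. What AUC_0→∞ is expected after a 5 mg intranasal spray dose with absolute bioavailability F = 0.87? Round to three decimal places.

AUC = 0.132 mg/L·h

AUC_0→∞ = F × Dose / CL
        = 0.87 × 5 / 33 = 0.131818 mg/L·h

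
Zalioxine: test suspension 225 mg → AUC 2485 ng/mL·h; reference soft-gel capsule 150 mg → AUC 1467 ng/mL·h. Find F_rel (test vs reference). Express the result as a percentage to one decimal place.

F_rel = 112.9%

F_rel = (AUC_test/D_test) / (AUC_ref/D_ref)
      = (2485/225) / (1467/150)
      = 11.0444 / 9.78 = 1.1293 = 112.93%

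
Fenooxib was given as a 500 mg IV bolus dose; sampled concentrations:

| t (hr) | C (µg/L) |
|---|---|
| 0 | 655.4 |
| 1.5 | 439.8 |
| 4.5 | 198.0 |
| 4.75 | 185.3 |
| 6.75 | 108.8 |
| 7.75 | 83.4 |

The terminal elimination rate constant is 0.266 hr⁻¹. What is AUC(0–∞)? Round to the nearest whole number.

Trapezoidal AUC_0→7.75:
  [0→1.5]: (655.4+439.8)/2 × 1.5 = 821.4
  [1.5→4.5]: (439.8+198.0)/2 × 3 = 956.7
  [4.5→4.75]: (198.0+185.3)/2 × 0.25 = 47.9125
  [4.75→6.75]: (185.3+108.8)/2 × 2 = 294.1
  [6.75→7.75]: (108.8+83.4)/2 × 1 = 96.1
  Sum = 2216.2125 µg/L·hr
Extrapolated tail: C_last / k_e = 83.4 / 0.266 = 313.534
AUC_0→∞ = 2216.2125 + 313.534 = 2529.7465 µg/L·hr

AUC = 2530 µg/L·hr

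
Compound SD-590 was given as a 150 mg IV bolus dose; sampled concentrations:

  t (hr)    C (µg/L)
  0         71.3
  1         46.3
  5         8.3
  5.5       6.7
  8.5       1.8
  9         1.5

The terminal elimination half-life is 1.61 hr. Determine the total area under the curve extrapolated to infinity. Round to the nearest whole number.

AUC = 189 µg/L·hr

Trapezoidal AUC_0→9:
  [0→1]: (71.3+46.3)/2 × 1 = 58.8
  [1→5]: (46.3+8.3)/2 × 4 = 109.2
  [5→5.5]: (8.3+6.7)/2 × 0.5 = 3.75
  [5.5→8.5]: (6.7+1.8)/2 × 3 = 12.75
  [8.5→9]: (1.8+1.5)/2 × 0.5 = 0.825
  Sum = 185.325 µg/L·hr
k_e = ln2 / t½ = 0.693147 / 1.61 = 0.4305 hr^-1
Extrapolated tail: C_last / k_e = 1.5 / 0.4305 = 3.484
AUC_0→∞ = 185.325 + 3.484 = 188.809 µg/L·hr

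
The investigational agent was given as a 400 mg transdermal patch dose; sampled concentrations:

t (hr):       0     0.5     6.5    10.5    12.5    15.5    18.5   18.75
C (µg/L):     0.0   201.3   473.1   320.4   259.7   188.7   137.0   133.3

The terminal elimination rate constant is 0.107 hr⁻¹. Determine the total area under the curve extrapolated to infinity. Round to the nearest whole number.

Trapezoidal AUC_0→18.75:
  [0→0.5]: (0.0+201.3)/2 × 0.5 = 50.325
  [0.5→6.5]: (201.3+473.1)/2 × 6 = 2023.2
  [6.5→10.5]: (473.1+320.4)/2 × 4 = 1587.0
  [10.5→12.5]: (320.4+259.7)/2 × 2 = 580.1
  [12.5→15.5]: (259.7+188.7)/2 × 3 = 672.6
  [15.5→18.5]: (188.7+137.0)/2 × 3 = 488.55
  [18.5→18.75]: (137.0+133.3)/2 × 0.25 = 33.7875
  Sum = 5435.5625 µg/L·hr
Extrapolated tail: C_last / k_e = 133.3 / 0.107 = 1245.794
AUC_0→∞ = 5435.5625 + 1245.794 = 6681.3565 µg/L·hr

AUC = 6681 µg/L·hr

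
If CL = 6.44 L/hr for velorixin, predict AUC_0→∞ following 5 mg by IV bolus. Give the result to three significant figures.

AUC_0→∞ = Dose_iv / CL
        = 5 / 6.44 = 0.776398 mg/L·hr

AUC = 0.776 mg/L·hr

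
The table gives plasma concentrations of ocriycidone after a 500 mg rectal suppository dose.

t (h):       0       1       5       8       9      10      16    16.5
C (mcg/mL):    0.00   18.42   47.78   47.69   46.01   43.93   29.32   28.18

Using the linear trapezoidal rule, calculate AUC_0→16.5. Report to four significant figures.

Trapezoidal AUC_0→16.5:
  [0→1]: (0.00+18.42)/2 × 1 = 9.21
  [1→5]: (18.42+47.78)/2 × 4 = 132.4
  [5→8]: (47.78+47.69)/2 × 3 = 143.205
  [8→9]: (47.69+46.01)/2 × 1 = 46.85
  [9→10]: (46.01+43.93)/2 × 1 = 44.97
  [10→16]: (43.93+29.32)/2 × 6 = 219.75
  [16→16.5]: (29.32+28.18)/2 × 0.5 = 14.375
  Sum = 610.76 mcg/mL·h

AUC = 610.8 mcg/mL·h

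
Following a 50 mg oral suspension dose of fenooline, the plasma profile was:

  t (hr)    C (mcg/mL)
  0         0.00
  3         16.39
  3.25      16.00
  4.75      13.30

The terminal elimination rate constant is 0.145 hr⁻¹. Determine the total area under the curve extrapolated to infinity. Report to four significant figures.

AUC = 142.3 mcg/mL·hr

Trapezoidal AUC_0→4.75:
  [0→3]: (0.00+16.39)/2 × 3 = 24.585
  [3→3.25]: (16.39+16.00)/2 × 0.25 = 4.04875
  [3.25→4.75]: (16.00+13.30)/2 × 1.5 = 21.975
  Sum = 50.60875 mcg/mL·hr
Extrapolated tail: C_last / k_e = 13.30 / 0.145 = 91.724
AUC_0→∞ = 50.60875 + 91.724 = 142.33275 mcg/mL·hr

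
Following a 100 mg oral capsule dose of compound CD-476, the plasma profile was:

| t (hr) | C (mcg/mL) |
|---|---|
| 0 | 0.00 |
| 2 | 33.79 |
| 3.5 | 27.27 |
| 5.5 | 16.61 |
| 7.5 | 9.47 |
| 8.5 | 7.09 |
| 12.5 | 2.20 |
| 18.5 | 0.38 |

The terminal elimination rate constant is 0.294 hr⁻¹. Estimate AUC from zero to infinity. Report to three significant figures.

AUC = 185 mcg/mL·hr

Trapezoidal AUC_0→18.5:
  [0→2]: (0.00+33.79)/2 × 2 = 33.79
  [2→3.5]: (33.79+27.27)/2 × 1.5 = 45.795
  [3.5→5.5]: (27.27+16.61)/2 × 2 = 43.88
  [5.5→7.5]: (16.61+9.47)/2 × 2 = 26.08
  [7.5→8.5]: (9.47+7.09)/2 × 1 = 8.28
  [8.5→12.5]: (7.09+2.20)/2 × 4 = 18.58
  [12.5→18.5]: (2.20+0.38)/2 × 6 = 7.74
  Sum = 184.145 mcg/mL·hr
Extrapolated tail: C_last / k_e = 0.38 / 0.294 = 1.293
AUC_0→∞ = 184.145 + 1.293 = 185.438 mcg/mL·hr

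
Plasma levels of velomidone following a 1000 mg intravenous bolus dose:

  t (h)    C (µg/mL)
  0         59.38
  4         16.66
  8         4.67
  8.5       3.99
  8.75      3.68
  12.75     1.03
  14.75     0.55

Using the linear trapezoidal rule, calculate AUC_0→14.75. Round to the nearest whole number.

Trapezoidal AUC_0→14.75:
  [0→4]: (59.38+16.66)/2 × 4 = 152.08
  [4→8]: (16.66+4.67)/2 × 4 = 42.66
  [8→8.5]: (4.67+3.99)/2 × 0.5 = 2.165
  [8.5→8.75]: (3.99+3.68)/2 × 0.25 = 0.95875
  [8.75→12.75]: (3.68+1.03)/2 × 4 = 9.42
  [12.75→14.75]: (1.03+0.55)/2 × 2 = 1.58
  Sum = 208.86375 µg/mL·h

AUC = 209 µg/mL·h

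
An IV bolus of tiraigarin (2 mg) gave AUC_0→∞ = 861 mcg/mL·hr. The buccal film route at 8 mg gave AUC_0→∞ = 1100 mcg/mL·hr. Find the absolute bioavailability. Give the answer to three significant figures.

F = (AUC_ev / D_ev) / (AUC_iv / D_iv)
  = (1100/8) / (861/2)
  = 137.5 / 430.5 = 0.3194

F = 0.319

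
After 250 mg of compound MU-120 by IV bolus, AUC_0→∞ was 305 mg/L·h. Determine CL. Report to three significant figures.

CL = 0.820 L/h

CL = Dose_iv / AUC_0→∞
   = 250 / 305 = 0.819672 L/h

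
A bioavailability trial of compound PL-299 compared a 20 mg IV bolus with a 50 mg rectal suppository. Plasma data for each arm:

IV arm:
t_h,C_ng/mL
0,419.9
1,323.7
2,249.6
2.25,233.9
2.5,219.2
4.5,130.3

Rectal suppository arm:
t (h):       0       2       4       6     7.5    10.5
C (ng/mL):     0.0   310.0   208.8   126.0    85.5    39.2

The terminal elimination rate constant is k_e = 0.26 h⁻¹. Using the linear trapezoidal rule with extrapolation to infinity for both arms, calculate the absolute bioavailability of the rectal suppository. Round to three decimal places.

Trapezoidal AUC_0→4.5 (IV):
  [0→1]: (419.9+323.7)/2 × 1 = 371.8
  [1→2]: (323.7+249.6)/2 × 1 = 286.65
  [2→2.25]: (249.6+233.9)/2 × 0.25 = 60.4375
  [2.25→2.5]: (233.9+219.2)/2 × 0.25 = 56.6375
  [2.5→4.5]: (219.2+130.3)/2 × 2 = 349.5
  Sum = 1125.025 ng/mL·h
IV tail: 130.3/0.26 = 501.154; AUC_iv,0→∞ = 1125.025 + 501.154 = 1626.179 ng/mL·h
Trapezoidal AUC_0→10.5 (rectal suppository):
  [0→2]: (0.0+310.0)/2 × 2 = 310.0
  [2→4]: (310.0+208.8)/2 × 2 = 518.8
  [4→6]: (208.8+126.0)/2 × 2 = 334.8
  [6→7.5]: (126.0+85.5)/2 × 1.5 = 158.625
  [7.5→10.5]: (85.5+39.2)/2 × 3 = 187.05
  Sum = 1509.275 ng/mL·h
rectal suppository tail: 39.2/0.26 = 150.769; AUC_ev,0→∞ = 1509.275 + 150.769 = 1660.044 ng/mL·h
F = (AUC_ev/D_ev)/(AUC_iv/D_iv) = (1660.044/50)/(1626.179/20) = 33.20088/81.30895 = 0.4083

F = 0.408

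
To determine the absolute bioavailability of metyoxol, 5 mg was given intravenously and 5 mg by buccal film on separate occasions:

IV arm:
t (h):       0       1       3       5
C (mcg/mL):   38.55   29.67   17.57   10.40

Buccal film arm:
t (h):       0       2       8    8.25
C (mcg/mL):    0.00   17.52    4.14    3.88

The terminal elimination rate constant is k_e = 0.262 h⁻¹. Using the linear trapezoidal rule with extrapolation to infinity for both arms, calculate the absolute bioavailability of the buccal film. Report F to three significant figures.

Trapezoidal AUC_0→5 (IV):
  [0→1]: (38.55+29.67)/2 × 1 = 34.11
  [1→3]: (29.67+17.57)/2 × 2 = 47.24
  [3→5]: (17.57+10.40)/2 × 2 = 27.97
  Sum = 109.32 mcg/mL·h
IV tail: 10.40/0.262 = 39.695; AUC_iv,0→∞ = 109.32 + 39.695 = 149.015 mcg/mL·h
Trapezoidal AUC_0→8.25 (buccal film):
  [0→2]: (0.00+17.52)/2 × 2 = 17.52
  [2→8]: (17.52+4.14)/2 × 6 = 64.98
  [8→8.25]: (4.14+3.88)/2 × 0.25 = 1.0025
  Sum = 83.5025 mcg/mL·h
buccal film tail: 3.88/0.262 = 14.809; AUC_ev,0→∞ = 83.5025 + 14.809 = 98.3115 mcg/mL·h
F = (AUC_ev/D_ev)/(AUC_iv/D_iv) = (98.3115/5)/(149.015/5) = 19.6623/29.803 = 0.6597

F = 0.660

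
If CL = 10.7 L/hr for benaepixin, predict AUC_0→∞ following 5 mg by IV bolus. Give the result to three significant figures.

AUC = 0.467 mg/L·hr

AUC_0→∞ = Dose_iv / CL
        = 5 / 10.7 = 0.46729 mg/L·hr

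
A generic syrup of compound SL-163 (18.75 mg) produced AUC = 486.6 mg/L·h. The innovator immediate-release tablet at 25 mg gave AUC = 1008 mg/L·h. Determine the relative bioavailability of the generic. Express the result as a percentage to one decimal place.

F_rel = 64.4%

F_rel = (AUC_test/D_test) / (AUC_ref/D_ref)
      = (486.6/18.75) / (1008/25)
      = 25.952 / 40.32 = 0.6437 = 64.37%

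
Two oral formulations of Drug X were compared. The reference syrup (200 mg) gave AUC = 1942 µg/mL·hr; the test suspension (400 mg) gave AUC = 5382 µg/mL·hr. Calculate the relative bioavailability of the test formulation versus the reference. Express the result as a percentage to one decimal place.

F_rel = 138.6%

F_rel = (AUC_test/D_test) / (AUC_ref/D_ref)
      = (5382/400) / (1942/200)
      = 13.455 / 9.71 = 1.3857 = 138.57%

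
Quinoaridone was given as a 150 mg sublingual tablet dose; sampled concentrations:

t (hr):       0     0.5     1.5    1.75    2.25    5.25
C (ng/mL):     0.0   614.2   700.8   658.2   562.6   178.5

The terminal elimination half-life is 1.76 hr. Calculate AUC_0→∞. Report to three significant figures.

AUC = 2850 ng/mL·hr

Trapezoidal AUC_0→5.25:
  [0→0.5]: (0.0+614.2)/2 × 0.5 = 153.55
  [0.5→1.5]: (614.2+700.8)/2 × 1 = 657.5
  [1.5→1.75]: (700.8+658.2)/2 × 0.25 = 169.875
  [1.75→2.25]: (658.2+562.6)/2 × 0.5 = 305.2
  [2.25→5.25]: (562.6+178.5)/2 × 3 = 1111.65
  Sum = 2397.775 ng/mL·hr
k_e = ln2 / t½ = 0.693147 / 1.76 = 0.3938 hr^-1
Extrapolated tail: C_last / k_e = 178.5 / 0.3938 = 453.276
AUC_0→∞ = 2397.775 + 453.276 = 2851.051 ng/mL·hr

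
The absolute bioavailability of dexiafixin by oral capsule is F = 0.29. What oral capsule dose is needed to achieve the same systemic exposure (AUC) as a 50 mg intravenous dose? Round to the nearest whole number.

For equal systemic exposure: F × D_ev = D_iv
D_ev = D_iv / F = 50 / 0.29 = 172.414 mg

D_oral = 172 mg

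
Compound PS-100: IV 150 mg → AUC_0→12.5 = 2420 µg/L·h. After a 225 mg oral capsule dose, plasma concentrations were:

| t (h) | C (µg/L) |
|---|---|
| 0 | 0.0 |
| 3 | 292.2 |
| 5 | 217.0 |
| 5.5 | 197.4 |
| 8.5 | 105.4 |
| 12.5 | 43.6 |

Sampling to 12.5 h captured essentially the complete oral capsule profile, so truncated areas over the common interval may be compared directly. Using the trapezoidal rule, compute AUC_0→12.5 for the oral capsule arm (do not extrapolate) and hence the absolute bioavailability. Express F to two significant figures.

Trapezoidal AUC_0→12.5 (oral capsule):
  [0→3]: (0.0+292.2)/2 × 3 = 438.3
  [3→5]: (292.2+217.0)/2 × 2 = 509.2
  [5→5.5]: (217.0+197.4)/2 × 0.5 = 103.6
  [5.5→8.5]: (197.4+105.4)/2 × 3 = 454.2
  [8.5→12.5]: (105.4+43.6)/2 × 4 = 298.0
  Sum = 1803.3 µg/L·h
F = (AUC_ev/D_ev)/(AUC_iv/D_iv) = (1803.3/225)/(2420/150) = 8.01467/16.1333 = 0.4968

F = 0.50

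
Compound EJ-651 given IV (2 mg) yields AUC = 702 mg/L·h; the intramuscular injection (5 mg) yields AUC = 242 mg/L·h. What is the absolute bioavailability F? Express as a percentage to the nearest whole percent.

F = (AUC_ev / D_ev) / (AUC_iv / D_iv)
  = (242/5) / (702/2)
  = 48.4 / 351 = 0.1379
  = 13.79%

F = 14%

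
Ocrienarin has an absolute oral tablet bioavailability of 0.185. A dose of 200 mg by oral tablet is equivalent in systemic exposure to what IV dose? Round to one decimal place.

D_iv = 37.0 mg

Systemic exposure from an extravascular dose = F × D_ev, so the equivalent IV dose is F × D_ev.
D_iv = F × D_ev = 0.185 × 200 = 37 mg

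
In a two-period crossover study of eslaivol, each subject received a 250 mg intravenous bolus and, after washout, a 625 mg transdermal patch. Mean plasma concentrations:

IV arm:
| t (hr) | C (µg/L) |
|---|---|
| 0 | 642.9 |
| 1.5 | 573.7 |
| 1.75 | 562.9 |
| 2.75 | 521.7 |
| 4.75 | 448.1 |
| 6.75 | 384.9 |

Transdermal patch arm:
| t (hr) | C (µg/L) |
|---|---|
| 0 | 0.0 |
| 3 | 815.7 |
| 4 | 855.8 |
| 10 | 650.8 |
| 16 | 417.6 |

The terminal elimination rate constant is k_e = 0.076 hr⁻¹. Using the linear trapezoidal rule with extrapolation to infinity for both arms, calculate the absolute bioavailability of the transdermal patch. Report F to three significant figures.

F = 0.722

Trapezoidal AUC_0→6.75 (IV):
  [0→1.5]: (642.9+573.7)/2 × 1.5 = 912.45
  [1.5→1.75]: (573.7+562.9)/2 × 0.25 = 142.075
  [1.75→2.75]: (562.9+521.7)/2 × 1 = 542.3
  [2.75→4.75]: (521.7+448.1)/2 × 2 = 969.8
  [4.75→6.75]: (448.1+384.9)/2 × 2 = 833.0
  Sum = 3399.625 µg/L·hr
IV tail: 384.9/0.076 = 5064.474; AUC_iv,0→∞ = 3399.625 + 5064.474 = 8464.099 µg/L·hr
Trapezoidal AUC_0→16 (transdermal patch):
  [0→3]: (0.0+815.7)/2 × 3 = 1223.55
  [3→4]: (815.7+855.8)/2 × 1 = 835.75
  [4→10]: (855.8+650.8)/2 × 6 = 4519.8
  [10→16]: (650.8+417.6)/2 × 6 = 3205.2
  Sum = 9784.3 µg/L·hr
transdermal patch tail: 417.6/0.076 = 5494.737; AUC_ev,0→∞ = 9784.3 + 5494.737 = 15279.037 µg/L·hr
F = (AUC_ev/D_ev)/(AUC_iv/D_iv) = (15279.037/625)/(8464.099/250) = 24.4465/33.856396 = 0.7221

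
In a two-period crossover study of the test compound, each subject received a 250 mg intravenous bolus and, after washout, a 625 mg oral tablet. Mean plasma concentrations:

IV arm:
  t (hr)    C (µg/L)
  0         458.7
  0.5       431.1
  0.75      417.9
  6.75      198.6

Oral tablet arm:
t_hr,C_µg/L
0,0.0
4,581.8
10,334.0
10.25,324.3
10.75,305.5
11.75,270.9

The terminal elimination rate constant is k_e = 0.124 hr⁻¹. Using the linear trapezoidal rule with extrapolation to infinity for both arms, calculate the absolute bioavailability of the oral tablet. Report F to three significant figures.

F = 0.701

Trapezoidal AUC_0→6.75 (IV):
  [0→0.5]: (458.7+431.1)/2 × 0.5 = 222.45
  [0.5→0.75]: (431.1+417.9)/2 × 0.25 = 106.125
  [0.75→6.75]: (417.9+198.6)/2 × 6 = 1849.5
  Sum = 2178.075 µg/L·hr
IV tail: 198.6/0.124 = 1601.613; AUC_iv,0→∞ = 2178.075 + 1601.613 = 3779.688 µg/L·hr
Trapezoidal AUC_0→11.75 (oral tablet):
  [0→4]: (0.0+581.8)/2 × 4 = 1163.6
  [4→10]: (581.8+334.0)/2 × 6 = 2747.4
  [10→10.25]: (334.0+324.3)/2 × 0.25 = 82.2875
  [10.25→10.75]: (324.3+305.5)/2 × 0.5 = 157.45
  [10.75→11.75]: (305.5+270.9)/2 × 1 = 288.2
  Sum = 4438.9375 µg/L·hr
oral tablet tail: 270.9/0.124 = 2184.677; AUC_ev,0→∞ = 4438.9375 + 2184.677 = 6623.6145 µg/L·hr
F = (AUC_ev/D_ev)/(AUC_iv/D_iv) = (6623.6145/625)/(3779.688/250) = 10.5978/15.118752 = 0.7010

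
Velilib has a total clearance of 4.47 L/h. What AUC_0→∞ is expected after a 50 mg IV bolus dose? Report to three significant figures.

AUC_0→∞ = Dose_iv / CL
        = 50 / 4.47 = 11.1857 mg/L·h

AUC = 11.2 mg/L·h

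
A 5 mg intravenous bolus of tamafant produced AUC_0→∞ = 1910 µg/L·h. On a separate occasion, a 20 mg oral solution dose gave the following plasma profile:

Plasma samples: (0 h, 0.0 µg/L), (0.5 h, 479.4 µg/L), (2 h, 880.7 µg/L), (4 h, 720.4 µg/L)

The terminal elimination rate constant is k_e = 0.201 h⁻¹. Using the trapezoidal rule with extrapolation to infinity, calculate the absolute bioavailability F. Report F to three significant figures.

Trapezoidal AUC_0→4 (oral solution):
  [0→0.5]: (0.0+479.4)/2 × 0.5 = 119.85
  [0.5→2]: (479.4+880.7)/2 × 1.5 = 1020.075
  [2→4]: (880.7+720.4)/2 × 2 = 1601.1
  Sum = 2741.025 µg/L·h
Tail: C_last/k_e = 720.4/0.201 = 3584.080
AUC_0→∞ (oral solution) = 2741.025 + 3584.080 = 6325.105 µg/L·h
F = (AUC_ev/D_ev)/(AUC_iv/D_iv) = (6325.105/20)/(1910/5) = 316.25525/382 = 0.8279

F = 0.828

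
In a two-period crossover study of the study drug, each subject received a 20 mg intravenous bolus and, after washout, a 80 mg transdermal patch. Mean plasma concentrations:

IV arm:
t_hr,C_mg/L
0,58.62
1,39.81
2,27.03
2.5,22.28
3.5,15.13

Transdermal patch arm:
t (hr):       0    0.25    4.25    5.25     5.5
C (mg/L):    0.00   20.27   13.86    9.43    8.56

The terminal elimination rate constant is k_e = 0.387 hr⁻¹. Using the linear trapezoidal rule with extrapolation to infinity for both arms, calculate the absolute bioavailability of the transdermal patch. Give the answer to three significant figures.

F = 0.175

Trapezoidal AUC_0→3.5 (IV):
  [0→1]: (58.62+39.81)/2 × 1 = 49.215
  [1→2]: (39.81+27.03)/2 × 1 = 33.42
  [2→2.5]: (27.03+22.28)/2 × 0.5 = 12.3275
  [2.5→3.5]: (22.28+15.13)/2 × 1 = 18.705
  Sum = 113.6675 mg/L·hr
IV tail: 15.13/0.387 = 39.096; AUC_iv,0→∞ = 113.6675 + 39.096 = 152.7635 mg/L·hr
Trapezoidal AUC_0→5.5 (transdermal patch):
  [0→0.25]: (0.00+20.27)/2 × 0.25 = 2.53375
  [0.25→4.25]: (20.27+13.86)/2 × 4 = 68.26
  [4.25→5.25]: (13.86+9.43)/2 × 1 = 11.645
  [5.25→5.5]: (9.43+8.56)/2 × 0.25 = 2.24875
  Sum = 84.6875 mg/L·hr
transdermal patch tail: 8.56/0.387 = 22.119; AUC_ev,0→∞ = 84.6875 + 22.119 = 106.8065 mg/L·hr
F = (AUC_ev/D_ev)/(AUC_iv/D_iv) = (106.8065/80)/(152.7635/20) = 1.33508/7.638175 = 0.1748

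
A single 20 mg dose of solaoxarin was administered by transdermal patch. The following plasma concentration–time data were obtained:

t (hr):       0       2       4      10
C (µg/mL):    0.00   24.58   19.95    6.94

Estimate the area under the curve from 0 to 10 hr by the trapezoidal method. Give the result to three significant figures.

AUC = 150 µg/mL·hr

Trapezoidal AUC_0→10:
  [0→2]: (0.00+24.58)/2 × 2 = 24.58
  [2→4]: (24.58+19.95)/2 × 2 = 44.53
  [4→10]: (19.95+6.94)/2 × 6 = 80.67
  Sum = 149.78 µg/mL·hr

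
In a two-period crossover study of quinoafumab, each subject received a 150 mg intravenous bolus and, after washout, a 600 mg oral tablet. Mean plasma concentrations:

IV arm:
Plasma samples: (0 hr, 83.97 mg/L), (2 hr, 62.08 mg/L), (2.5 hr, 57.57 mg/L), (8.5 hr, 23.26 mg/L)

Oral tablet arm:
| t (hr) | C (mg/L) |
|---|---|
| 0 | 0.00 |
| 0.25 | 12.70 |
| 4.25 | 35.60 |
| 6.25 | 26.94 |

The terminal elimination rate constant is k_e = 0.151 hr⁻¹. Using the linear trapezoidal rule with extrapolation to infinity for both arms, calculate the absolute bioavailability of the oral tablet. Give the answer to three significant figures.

F = 0.148

Trapezoidal AUC_0→8.5 (IV):
  [0→2]: (83.97+62.08)/2 × 2 = 146.05
  [2→2.5]: (62.08+57.57)/2 × 0.5 = 29.9125
  [2.5→8.5]: (57.57+23.26)/2 × 6 = 242.49
  Sum = 418.4525 mg/L·hr
IV tail: 23.26/0.151 = 154.040; AUC_iv,0→∞ = 418.4525 + 154.040 = 572.4925 mg/L·hr
Trapezoidal AUC_0→6.25 (oral tablet):
  [0→0.25]: (0.00+12.70)/2 × 0.25 = 1.5875
  [0.25→4.25]: (12.70+35.60)/2 × 4 = 96.6
  [4.25→6.25]: (35.60+26.94)/2 × 2 = 62.54
  Sum = 160.7275 mg/L·hr
oral tablet tail: 26.94/0.151 = 178.411; AUC_ev,0→∞ = 160.7275 + 178.411 = 339.1385 mg/L·hr
F = (AUC_ev/D_ev)/(AUC_iv/D_iv) = (339.1385/600)/(572.4925/150) = 0.565231/3.81662 = 0.1481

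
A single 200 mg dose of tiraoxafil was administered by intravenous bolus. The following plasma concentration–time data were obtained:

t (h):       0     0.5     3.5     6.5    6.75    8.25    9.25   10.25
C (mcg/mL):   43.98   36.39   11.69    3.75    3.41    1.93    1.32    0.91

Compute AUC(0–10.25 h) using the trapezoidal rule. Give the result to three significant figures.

Trapezoidal AUC_0→10.25:
  [0→0.5]: (43.98+36.39)/2 × 0.5 = 20.0925
  [0.5→3.5]: (36.39+11.69)/2 × 3 = 72.12
  [3.5→6.5]: (11.69+3.75)/2 × 3 = 23.16
  [6.5→6.75]: (3.75+3.41)/2 × 0.25 = 0.895
  [6.75→8.25]: (3.41+1.93)/2 × 1.5 = 4.005
  [8.25→9.25]: (1.93+1.32)/2 × 1 = 1.625
  [9.25→10.25]: (1.32+0.91)/2 × 1 = 1.115
  Sum = 123.0125 mcg/mL·h

AUC = 123 mcg/mL·h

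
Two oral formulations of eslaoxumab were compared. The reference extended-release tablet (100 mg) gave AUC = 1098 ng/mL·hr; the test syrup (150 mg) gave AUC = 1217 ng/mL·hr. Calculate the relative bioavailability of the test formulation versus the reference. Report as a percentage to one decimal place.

F_rel = (AUC_test/D_test) / (AUC_ref/D_ref)
      = (1217/150) / (1098/100)
      = 8.11333 / 10.98 = 0.7389 = 73.89%

F_rel = 73.9%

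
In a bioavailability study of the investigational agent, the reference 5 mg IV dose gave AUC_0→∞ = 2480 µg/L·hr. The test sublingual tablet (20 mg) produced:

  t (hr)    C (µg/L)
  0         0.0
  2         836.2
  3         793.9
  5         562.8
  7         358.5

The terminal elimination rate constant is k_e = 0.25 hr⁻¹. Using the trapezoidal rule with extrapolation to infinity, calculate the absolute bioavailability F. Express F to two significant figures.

F = 0.54

Trapezoidal AUC_0→7 (sublingual tablet):
  [0→2]: (0.0+836.2)/2 × 2 = 836.2
  [2→3]: (836.2+793.9)/2 × 1 = 815.05
  [3→5]: (793.9+562.8)/2 × 2 = 1356.7
  [5→7]: (562.8+358.5)/2 × 2 = 921.3
  Sum = 3929.25 µg/L·hr
Tail: C_last/k_e = 358.5/0.25 = 1434.000
AUC_0→∞ (sublingual tablet) = 3929.25 + 1434.000 = 5363.25 µg/L·hr
F = (AUC_ev/D_ev)/(AUC_iv/D_iv) = (5363.25/20)/(2480/5) = 268.1625/496 = 0.5407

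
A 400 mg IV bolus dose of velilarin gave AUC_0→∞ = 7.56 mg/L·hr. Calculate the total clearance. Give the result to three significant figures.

CL = 52.9 L/hr

CL = Dose_iv / AUC_0→∞
   = 400 / 7.56 = 52.9101 L/hr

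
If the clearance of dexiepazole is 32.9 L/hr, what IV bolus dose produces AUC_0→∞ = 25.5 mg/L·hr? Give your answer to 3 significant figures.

Dose_iv = CL × AUC_0→∞
     = 32.9 × 25.5 = 838.95 mg

Dose = 839 mg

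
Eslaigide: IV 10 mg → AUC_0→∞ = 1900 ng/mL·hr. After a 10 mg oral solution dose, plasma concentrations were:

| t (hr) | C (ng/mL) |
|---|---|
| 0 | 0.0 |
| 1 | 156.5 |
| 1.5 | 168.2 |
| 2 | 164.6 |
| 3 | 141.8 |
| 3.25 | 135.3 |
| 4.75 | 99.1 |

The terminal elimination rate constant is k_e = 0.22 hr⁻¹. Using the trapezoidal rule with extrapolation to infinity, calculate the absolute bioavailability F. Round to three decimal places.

F = 0.556

Trapezoidal AUC_0→4.75 (oral solution):
  [0→1]: (0.0+156.5)/2 × 1 = 78.25
  [1→1.5]: (156.5+168.2)/2 × 0.5 = 81.175
  [1.5→2]: (168.2+164.6)/2 × 0.5 = 83.2
  [2→3]: (164.6+141.8)/2 × 1 = 153.2
  [3→3.25]: (141.8+135.3)/2 × 0.25 = 34.6375
  [3.25→4.75]: (135.3+99.1)/2 × 1.5 = 175.8
  Sum = 606.2625 ng/mL·hr
Tail: C_last/k_e = 99.1/0.22 = 450.455
AUC_0→∞ (oral solution) = 606.2625 + 450.455 = 1056.7175 ng/mL·hr
F = (AUC_ev/D_ev)/(AUC_iv/D_iv) = (1056.7175/10)/(1900/10) = 105.67175/190 = 0.5562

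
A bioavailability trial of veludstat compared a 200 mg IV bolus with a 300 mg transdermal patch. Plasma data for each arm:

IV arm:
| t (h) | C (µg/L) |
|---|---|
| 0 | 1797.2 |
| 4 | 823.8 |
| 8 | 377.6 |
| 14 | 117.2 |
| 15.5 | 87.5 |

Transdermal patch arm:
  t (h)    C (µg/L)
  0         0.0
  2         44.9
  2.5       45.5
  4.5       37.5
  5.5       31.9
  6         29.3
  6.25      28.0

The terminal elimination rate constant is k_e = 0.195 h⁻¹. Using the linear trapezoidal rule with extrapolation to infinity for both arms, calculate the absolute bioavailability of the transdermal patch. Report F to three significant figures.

Trapezoidal AUC_0→15.5 (IV):
  [0→4]: (1797.2+823.8)/2 × 4 = 5242.0
  [4→8]: (823.8+377.6)/2 × 4 = 2402.8
  [8→14]: (377.6+117.2)/2 × 6 = 1484.4
  [14→15.5]: (117.2+87.5)/2 × 1.5 = 153.525
  Sum = 9282.725 µg/L·h
IV tail: 87.5/0.195 = 448.718; AUC_iv,0→∞ = 9282.725 + 448.718 = 9731.443 µg/L·h
Trapezoidal AUC_0→6.25 (transdermal patch):
  [0→2]: (0.0+44.9)/2 × 2 = 44.9
  [2→2.5]: (44.9+45.5)/2 × 0.5 = 22.6
  [2.5→4.5]: (45.5+37.5)/2 × 2 = 83.0
  [4.5→5.5]: (37.5+31.9)/2 × 1 = 34.7
  [5.5→6]: (31.9+29.3)/2 × 0.5 = 15.3
  [6→6.25]: (29.3+28.0)/2 × 0.25 = 7.1625
  Sum = 207.6625 µg/L·h
transdermal patch tail: 28.0/0.195 = 143.590; AUC_ev,0→∞ = 207.6625 + 143.590 = 351.2525 µg/L·h
F = (AUC_ev/D_ev)/(AUC_iv/D_iv) = (351.2525/300)/(9731.443/200) = 1.17084/48.657215 = 0.0241

F = 0.0241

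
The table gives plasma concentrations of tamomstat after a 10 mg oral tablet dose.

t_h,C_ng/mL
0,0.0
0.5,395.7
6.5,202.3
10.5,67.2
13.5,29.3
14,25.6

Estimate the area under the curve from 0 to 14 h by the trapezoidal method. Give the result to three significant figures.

AUC = 2590 ng/mL·h

Trapezoidal AUC_0→14:
  [0→0.5]: (0.0+395.7)/2 × 0.5 = 98.925
  [0.5→6.5]: (395.7+202.3)/2 × 6 = 1794.0
  [6.5→10.5]: (202.3+67.2)/2 × 4 = 539.0
  [10.5→13.5]: (67.2+29.3)/2 × 3 = 144.75
  [13.5→14]: (29.3+25.6)/2 × 0.5 = 13.725
  Sum = 2590.4 ng/mL·h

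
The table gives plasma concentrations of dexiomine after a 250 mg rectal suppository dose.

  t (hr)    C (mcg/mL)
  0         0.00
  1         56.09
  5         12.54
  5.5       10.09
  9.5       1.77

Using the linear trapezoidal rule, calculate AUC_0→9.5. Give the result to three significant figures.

AUC = 195 mcg/mL·hr

Trapezoidal AUC_0→9.5:
  [0→1]: (0.00+56.09)/2 × 1 = 28.045
  [1→5]: (56.09+12.54)/2 × 4 = 137.26
  [5→5.5]: (12.54+10.09)/2 × 0.5 = 5.6575
  [5.5→9.5]: (10.09+1.77)/2 × 4 = 23.72
  Sum = 194.6825 mcg/mL·hr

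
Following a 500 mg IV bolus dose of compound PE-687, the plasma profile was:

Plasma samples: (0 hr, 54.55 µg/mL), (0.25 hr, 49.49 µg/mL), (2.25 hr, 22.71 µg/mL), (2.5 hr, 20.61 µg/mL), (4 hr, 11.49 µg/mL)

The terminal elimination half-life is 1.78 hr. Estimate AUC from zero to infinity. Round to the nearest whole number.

AUC = 144 µg/mL·hr

Trapezoidal AUC_0→4:
  [0→0.25]: (54.55+49.49)/2 × 0.25 = 13.005
  [0.25→2.25]: (49.49+22.71)/2 × 2 = 72.2
  [2.25→2.5]: (22.71+20.61)/2 × 0.25 = 5.415
  [2.5→4]: (20.61+11.49)/2 × 1.5 = 24.075
  Sum = 114.695 µg/mL·hr
k_e = ln2 / t½ = 0.693147 / 1.78 = 0.3894 hr^-1
Extrapolated tail: C_last / k_e = 11.49 / 0.3894 = 29.507
AUC_0→∞ = 114.695 + 29.507 = 144.202 µg/mL·hr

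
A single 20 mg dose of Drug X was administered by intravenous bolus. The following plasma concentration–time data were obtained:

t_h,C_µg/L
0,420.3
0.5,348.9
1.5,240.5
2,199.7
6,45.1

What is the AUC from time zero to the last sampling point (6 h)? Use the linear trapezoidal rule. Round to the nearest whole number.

Trapezoidal AUC_0→6:
  [0→0.5]: (420.3+348.9)/2 × 0.5 = 192.3
  [0.5→1.5]: (348.9+240.5)/2 × 1 = 294.7
  [1.5→2]: (240.5+199.7)/2 × 0.5 = 110.05
  [2→6]: (199.7+45.1)/2 × 4 = 489.6
  Sum = 1086.65 µg/L·h

AUC = 1087 µg/L·h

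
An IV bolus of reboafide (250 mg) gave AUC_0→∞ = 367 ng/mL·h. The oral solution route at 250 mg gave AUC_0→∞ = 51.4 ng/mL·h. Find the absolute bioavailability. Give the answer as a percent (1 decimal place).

F = (AUC_ev / D_ev) / (AUC_iv / D_iv)
  = (51.4/250) / (367/250)
  = 0.2056 / 1.468 = 0.1401
  = 14.01%

F = 14.0%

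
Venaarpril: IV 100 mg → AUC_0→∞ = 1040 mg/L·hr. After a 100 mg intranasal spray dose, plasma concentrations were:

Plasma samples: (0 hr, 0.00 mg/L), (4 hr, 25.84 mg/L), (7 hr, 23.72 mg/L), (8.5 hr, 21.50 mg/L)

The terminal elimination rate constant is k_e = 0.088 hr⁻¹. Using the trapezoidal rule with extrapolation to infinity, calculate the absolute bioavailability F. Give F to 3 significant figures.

F = 0.389

Trapezoidal AUC_0→8.5 (intranasal spray):
  [0→4]: (0.00+25.84)/2 × 4 = 51.68
  [4→7]: (25.84+23.72)/2 × 3 = 74.34
  [7→8.5]: (23.72+21.50)/2 × 1.5 = 33.915
  Sum = 159.935 mg/L·hr
Tail: C_last/k_e = 21.50/0.088 = 244.318
AUC_0→∞ (intranasal spray) = 159.935 + 244.318 = 404.253 mg/L·hr
F = (AUC_ev/D_ev)/(AUC_iv/D_iv) = (404.253/100)/(1040/100) = 4.04253/10.4 = 0.3887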